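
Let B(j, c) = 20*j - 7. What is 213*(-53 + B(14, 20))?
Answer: 46860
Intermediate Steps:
B(j, c) = -7 + 20*j
213*(-53 + B(14, 20)) = 213*(-53 + (-7 + 20*14)) = 213*(-53 + (-7 + 280)) = 213*(-53 + 273) = 213*220 = 46860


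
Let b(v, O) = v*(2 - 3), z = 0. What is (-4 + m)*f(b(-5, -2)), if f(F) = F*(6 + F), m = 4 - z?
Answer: 0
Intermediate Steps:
b(v, O) = -v (b(v, O) = v*(-1) = -v)
m = 4 (m = 4 - 1*0 = 4 + 0 = 4)
(-4 + m)*f(b(-5, -2)) = (-4 + 4)*((-1*(-5))*(6 - 1*(-5))) = 0*(5*(6 + 5)) = 0*(5*11) = 0*55 = 0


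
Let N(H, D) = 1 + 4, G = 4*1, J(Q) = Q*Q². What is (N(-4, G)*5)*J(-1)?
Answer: -25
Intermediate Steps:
J(Q) = Q³
G = 4
N(H, D) = 5
(N(-4, G)*5)*J(-1) = (5*5)*(-1)³ = 25*(-1) = -25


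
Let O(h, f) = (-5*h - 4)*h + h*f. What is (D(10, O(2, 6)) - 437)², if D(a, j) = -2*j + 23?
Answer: 145924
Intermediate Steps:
O(h, f) = f*h + h*(-4 - 5*h) (O(h, f) = (-4 - 5*h)*h + f*h = h*(-4 - 5*h) + f*h = f*h + h*(-4 - 5*h))
D(a, j) = 23 - 2*j
(D(10, O(2, 6)) - 437)² = ((23 - 4*(-4 + 6 - 5*2)) - 437)² = ((23 - 4*(-4 + 6 - 10)) - 437)² = ((23 - 4*(-8)) - 437)² = ((23 - 2*(-16)) - 437)² = ((23 + 32) - 437)² = (55 - 437)² = (-382)² = 145924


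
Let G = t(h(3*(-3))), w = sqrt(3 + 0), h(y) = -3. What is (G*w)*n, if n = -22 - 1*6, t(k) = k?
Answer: 84*sqrt(3) ≈ 145.49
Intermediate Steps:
w = sqrt(3) ≈ 1.7320
G = -3
n = -28 (n = -22 - 6 = -28)
(G*w)*n = -3*sqrt(3)*(-28) = 84*sqrt(3)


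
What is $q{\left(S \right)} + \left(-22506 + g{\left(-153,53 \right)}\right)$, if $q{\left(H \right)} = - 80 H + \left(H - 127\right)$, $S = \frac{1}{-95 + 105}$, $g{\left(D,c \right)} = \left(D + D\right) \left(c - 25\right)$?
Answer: $- \frac{312089}{10} \approx -31209.0$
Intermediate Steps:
$g{\left(D,c \right)} = 2 D \left(-25 + c\right)$
$S = \frac{1}{10} \approx 0.1$
$q{\left(H \right)} = -127 - 79 H$ ($q{\left(H \right)} = - 80 H + \left(-127 + H\right) = -127 - 79 H$)
$q{\left(S \right)} + \left(-22506 + g{\left(-153,53 \right)}\right) = \left(-127 - \frac{79}{10}\right) - \left(22506 + 306 \left(-25 + 53\right)\right) = \left(-127 - \frac{79}{10}\right) - \left(22506 + 306 \cdot 28\right) = - \frac{1349}{10} - 31074 = - \frac{312089}{10}$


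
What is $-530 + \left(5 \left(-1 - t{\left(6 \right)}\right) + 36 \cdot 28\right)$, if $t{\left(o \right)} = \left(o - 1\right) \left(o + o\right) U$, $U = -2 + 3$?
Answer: $173$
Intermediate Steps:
$U = 1$
$t{\left(o \right)} = 2 o \left(-1 + o\right)$ ($t{\left(o \right)} = \left(o - 1\right) \left(o + o\right) 1 = \left(-1 + o\right) 2 o 1 = 2 o \left(-1 + o\right) 1 = 2 o \left(-1 + o\right)$)
$-530 + \left(5 \left(-1 - t{\left(6 \right)}\right) + 36 \cdot 28\right) = -530 + \left(5 \left(-1 - 2 \cdot 6 \left(-1 + 6\right)\right) + 36 \cdot 28\right) = -530 + \left(5 \left(-1 - 2 \cdot 6 \cdot 5\right) + 1008\right) = -530 + \left(5 \left(-1 - 60\right) + 1008\right) = -530 + \left(5 \left(-61\right) + 1008\right) = -530 + \left(-305 + 1008\right) = -530 + 703 = 173$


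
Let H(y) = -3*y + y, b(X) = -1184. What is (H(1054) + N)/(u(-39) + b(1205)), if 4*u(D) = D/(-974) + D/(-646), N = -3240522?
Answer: 2040275766520/744961741 ≈ 2738.8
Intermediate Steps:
u(D) = -405*D/629204 (u(D) = (D/(-974) + D/(-646))/4 = (D*(-1/974) + D*(-1/646))/4 = (-D/974 - D/646)/4 = (-405*D/157301)/4 = -405*D/629204)
H(y) = -2*y
(H(1054) + N)/(u(-39) + b(1205)) = (-2*1054 - 3240522)/(-405/629204*(-39) - 1184) = (-2108 - 3240522)/(15795/629204 - 1184) = -3242630/(-744961741/629204) = -3242630*(-629204/744961741) = 2040275766520/744961741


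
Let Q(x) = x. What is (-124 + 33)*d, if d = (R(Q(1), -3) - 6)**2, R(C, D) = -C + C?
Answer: -3276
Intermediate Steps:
R(C, D) = 0
d = 36 (d = (0 - 6)**2 = (-6)**2 = 36)
(-124 + 33)*d = (-124 + 33)*36 = -91*36 = -3276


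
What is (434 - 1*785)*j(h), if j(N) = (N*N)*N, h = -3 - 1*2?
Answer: 43875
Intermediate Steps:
h = -5 (h = -3 - 2 = -5)
j(N) = N³ (j(N) = N²*N = N³)
(434 - 1*785)*j(h) = (434 - 1*785)*(-5)³ = (434 - 785)*(-125) = -351*(-125) = 43875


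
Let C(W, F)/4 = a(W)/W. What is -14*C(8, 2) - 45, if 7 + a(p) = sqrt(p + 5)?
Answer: 4 - 7*sqrt(13) ≈ -21.239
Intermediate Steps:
a(p) = -7 + sqrt(5 + p) (a(p) = -7 + sqrt(p + 5) = -7 + sqrt(5 + p))
C(W, F) = 4*(-7 + sqrt(5 + W))/W (C(W, F) = 4*((-7 + sqrt(5 + W))/W) = 4*(-7 + sqrt(5 + W))/W)
-14*C(8, 2) - 45 = -56*(-7 + sqrt(5 + 8))/8 - 45 = -56*(-7 + sqrt(13))/8 - 45 = -14*(-7/2 + sqrt(13)/2) - 45 = (49 - 7*sqrt(13)) - 45 = 4 - 7*sqrt(13)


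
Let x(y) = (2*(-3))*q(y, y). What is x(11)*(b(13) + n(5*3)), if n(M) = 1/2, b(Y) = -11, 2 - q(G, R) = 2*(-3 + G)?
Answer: -882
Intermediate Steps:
q(G, R) = 8 - 2*G (q(G, R) = 2 - 2*(-3 + G) = 2 - (-6 + 2*G) = 2 + (6 - 2*G) = 8 - 2*G)
x(y) = -48 + 12*y (x(y) = (2*(-3))*(8 - 2*y) = -6*(8 - 2*y) = -48 + 12*y)
n(M) = 1/2
x(11)*(b(13) + n(5*3)) = (-48 + 12*11)*(-11 + 1/2) = (-48 + 132)*(-21/2) = 84*(-21/2) = -882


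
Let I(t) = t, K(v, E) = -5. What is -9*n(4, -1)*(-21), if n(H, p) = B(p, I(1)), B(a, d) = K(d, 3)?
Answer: -945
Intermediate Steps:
B(a, d) = -5
n(H, p) = -5
-9*n(4, -1)*(-21) = -9*(-5)*(-21) = 45*(-21) = -945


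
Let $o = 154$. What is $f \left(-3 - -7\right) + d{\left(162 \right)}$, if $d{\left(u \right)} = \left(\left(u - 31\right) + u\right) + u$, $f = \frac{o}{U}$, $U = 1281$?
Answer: $\frac{83353}{183} \approx 455.48$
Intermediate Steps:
$f = \frac{22}{183}$ ($f = \frac{154}{1281} = 154 \cdot \frac{1}{1281} = \frac{22}{183} \approx 0.12022$)
$d{\left(u \right)} = -31 + 3 u$ ($d{\left(u \right)} = \left(\left(u - 31\right) + u\right) + u = \left(\left(-31 + u\right) + u\right) + u = \left(-31 + 2 u\right) + u = -31 + 3 u$)
$f \left(-3 - -7\right) + d{\left(162 \right)} = \frac{22 \left(-3 - -7\right)}{183} + \left(-31 + 3 \cdot 162\right) = \frac{22 \left(-3 + 7\right)}{183} + \left(-31 + 486\right) = \frac{22}{183} \cdot 4 + 455 = \frac{88}{183} + 455 = \frac{83353}{183}$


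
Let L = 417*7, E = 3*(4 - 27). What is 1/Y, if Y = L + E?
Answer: 1/2850 ≈ 0.00035088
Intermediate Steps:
E = -69 (E = 3*(-23) = -69)
L = 2919
Y = 2850 (Y = 2919 - 69 = 2850)
1/Y = 1/2850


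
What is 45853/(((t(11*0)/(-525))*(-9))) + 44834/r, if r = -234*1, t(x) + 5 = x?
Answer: -62611762/117 ≈ -5.3514e+5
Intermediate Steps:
t(x) = -5 + x
r = -234
45853/(((t(11*0)/(-525))*(-9))) + 44834/r = 45853/((((-5 + 11*0)/(-525))*(-9))) + 44834/(-234) = 45853/((((-5 + 0)*(-1/525))*(-9))) + 44834*(-1/234) = 45853/((-5*(-1/525)*(-9))) - 22417/117 = 45853/(((1/105)*(-9))) - 22417/117 = 45853/(-3/35) - 22417/117 = 45853*(-35/3) - 22417/117 = -1604855/3 - 22417/117 = -62611762/117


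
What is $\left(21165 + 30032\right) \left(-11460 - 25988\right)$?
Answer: $-1917225256$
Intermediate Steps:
$\left(21165 + 30032\right) \left(-11460 - 25988\right) = 51197 \left(-37448\right) = -1917225256$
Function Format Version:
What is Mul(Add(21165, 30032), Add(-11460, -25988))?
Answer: -1917225256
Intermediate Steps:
Mul(Add(21165, 30032), Add(-11460, -25988)) = Mul(51197, -37448) = -1917225256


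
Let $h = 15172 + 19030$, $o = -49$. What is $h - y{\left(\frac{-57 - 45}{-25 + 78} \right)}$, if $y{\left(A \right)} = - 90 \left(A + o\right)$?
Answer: $\frac{1569796}{53} \approx 29619.0$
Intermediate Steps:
$h = 34202$
$y{\left(A \right)} = 4410 - 90 A$ ($y{\left(A \right)} = - 90 \left(A - 49\right) = - 90 \left(-49 + A\right) = 4410 - 90 A$)
$h - y{\left(\frac{-57 - 45}{-25 + 78} \right)} = 34202 - \left(4410 - 90 \frac{-57 - 45}{-25 + 78}\right) = 34202 - \left(4410 - 90 \left(- \frac{102}{53}\right)\right) = 34202 - \left(4410 - 90 \left(\left(-102\right) \frac{1}{53}\right)\right) = 34202 - \left(4410 - - \frac{9180}{53}\right) = 34202 - \left(4410 + \frac{9180}{53}\right) = 34202 - \frac{242910}{53} = \frac{1569796}{53}$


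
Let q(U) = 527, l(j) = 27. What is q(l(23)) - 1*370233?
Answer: -369706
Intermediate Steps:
q(l(23)) - 1*370233 = 527 - 1*370233 = 527 - 370233 = -369706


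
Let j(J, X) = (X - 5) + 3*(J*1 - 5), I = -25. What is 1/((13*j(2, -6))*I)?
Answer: 1/6500 ≈ 0.00015385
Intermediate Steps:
j(J, X) = -20 + X + 3*J (j(J, X) = (-5 + X) + 3*(J - 5) = (-5 + X) + 3*(-5 + J) = (-5 + X) + (-15 + 3*J) = -20 + X + 3*J)
1/((13*j(2, -6))*I) = 1/((13*(-20 - 6 + 3*2))*(-25)) = 1/((13*(-20 - 6 + 6))*(-25)) = 1/((13*(-20))*(-25)) = 1/(-260*(-25)) = 1/6500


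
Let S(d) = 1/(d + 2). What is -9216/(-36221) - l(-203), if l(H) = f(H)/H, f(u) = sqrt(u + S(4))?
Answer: 9216/36221 + I*sqrt(7302)/1218 ≈ 0.25444 + 0.070157*I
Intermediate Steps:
S(d) = 1/(2 + d)
f(u) = sqrt(1/6 + u) (f(u) = sqrt(u + 1/(2 + 4)) = sqrt(u + 1/6) = sqrt(1/6 + u))
l(H) = sqrt(6 + 36*H)/(6*H) (l(H) = (sqrt(6 + 36*H)/6)/H = sqrt(6 + 36*H)/(6*H))
-9216/(-36221) - l(-203) = -9216/(-36221) - sqrt(6 + 36*(-203))/(6*(-203)) = -9216*(-1/36221) - (-1)*sqrt(6 - 7308)/(6*203) = 9216/36221 - (-1)*sqrt(-7302)/(6*203) = 9216/36221 - (-1)*I*sqrt(7302)/(6*203) = 9216/36221 - (-1)*I*sqrt(7302)/1218 = 9216/36221 + I*sqrt(7302)/1218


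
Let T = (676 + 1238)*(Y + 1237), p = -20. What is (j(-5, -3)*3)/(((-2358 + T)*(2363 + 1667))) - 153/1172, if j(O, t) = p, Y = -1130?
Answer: -260046979/1991992730 ≈ -0.13055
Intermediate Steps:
j(O, t) = -20
T = 204798 (T = (676 + 1238)*(-1130 + 1237) = 1914*107 = 204798)
(j(-5, -3)*3)/(((-2358 + T)*(2363 + 1667))) - 153/1172 = (-20*3)/(((-2358 + 204798)*(2363 + 1667))) - 153/1172 = -60/(202440*4030) - 153*1/1172 = -60/815833200 - 153/1172 = -60*1/815833200 - 153/1172 = -1/13597220 - 153/1172 = -260046979/1991992730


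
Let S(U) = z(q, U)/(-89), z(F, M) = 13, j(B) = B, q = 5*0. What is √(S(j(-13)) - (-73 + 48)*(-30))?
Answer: I*√5941907/89 ≈ 27.389*I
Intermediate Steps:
q = 0
S(U) = -13/89 (S(U) = 13/(-89) = 13*(-1/89) = -13/89)
√(S(j(-13)) - (-73 + 48)*(-30)) = √(-13/89 - (-73 + 48)*(-30)) = √(-13/89 - (-25)*(-30)) = √(-13/89 - 1*750) = √(-13/89 - 750) = √(-66763/89) = I*√5941907/89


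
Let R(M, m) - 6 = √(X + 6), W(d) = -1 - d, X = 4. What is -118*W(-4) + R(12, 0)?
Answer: -348 + √10 ≈ -344.84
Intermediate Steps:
R(M, m) = 6 + √10 (R(M, m) = 6 + √(4 + 6) = 6 + √10)
-118*W(-4) + R(12, 0) = -118*(-1 - 1*(-4)) + (6 + √10) = -118*(-1 + 4) + (6 + √10) = -118*3 + (6 + √10) = -354 + (6 + √10) = -348 + √10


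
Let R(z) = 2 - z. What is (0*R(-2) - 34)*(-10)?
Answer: 340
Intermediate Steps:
(0*R(-2) - 34)*(-10) = (0*(2 - 1*(-2)) - 34)*(-10) = (0*(2 + 2) - 34)*(-10) = (0*4 - 34)*(-10) = (0 - 34)*(-10) = -34*(-10) = 340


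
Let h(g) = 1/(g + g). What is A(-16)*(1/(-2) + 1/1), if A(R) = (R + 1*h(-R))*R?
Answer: 511/4 ≈ 127.75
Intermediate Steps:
h(g) = 1/(2*g)
A(R) = R*(R - 1/(2*R)) (A(R) = (R + 1*(1/(2*((-R)))))*R = (R + 1*((-1/R)/2))*R = (R + 1*(-1/(2*R)))*R = (R - 1/(2*R))*R = R*(R - 1/(2*R)))
A(-16)*(1/(-2) + 1/1) = (-½ + (-16)²)*(1/(-2) + 1/1) = (-½ + 256)*(1*(-½) + 1*1) = 511*(-½ + 1)/2 = (511/2)*(½) = 511/4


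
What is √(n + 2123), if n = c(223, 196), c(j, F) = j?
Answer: √2346 ≈ 48.436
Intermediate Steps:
n = 223
√(n + 2123) = √(223 + 2123) = √2346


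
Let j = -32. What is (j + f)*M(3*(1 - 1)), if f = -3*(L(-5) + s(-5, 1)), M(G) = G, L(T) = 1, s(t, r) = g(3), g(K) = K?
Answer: 0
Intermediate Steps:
s(t, r) = 3
f = -12 (f = -3*(1 + 3) = -3*4 = -12)
(j + f)*M(3*(1 - 1)) = (-32 - 12)*(3*(1 - 1)) = -132*0 = -44*0 = 0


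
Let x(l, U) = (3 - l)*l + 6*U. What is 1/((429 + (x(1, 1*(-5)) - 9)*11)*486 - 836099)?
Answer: -1/825407 ≈ -1.2115e-6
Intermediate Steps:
x(l, U) = 6*U + l*(3 - l) (x(l, U) = l*(3 - l) + 6*U = 6*U + l*(3 - l))
1/((429 + (x(1, 1*(-5)) - 9)*11)*486 - 836099) = 1/((429 + ((-1*1² + 3*1 + 6*(1*(-5))) - 9)*11)*486 - 836099) = 1/((429 + ((-1*1 + 3 + 6*(-5)) - 9)*11)*486 - 836099) = 1/((429 + ((-1 + 3 - 30) - 9)*11)*486 - 836099) = 1/((429 + (-28 - 9)*11)*486 - 836099) = 1/((429 - 37*11)*486 - 836099) = 1/((429 - 407)*486 - 836099) = 1/(22*486 - 836099) = 1/(10692 - 836099) = 1/(-825407) = -1/825407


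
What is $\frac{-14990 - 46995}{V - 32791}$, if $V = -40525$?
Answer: $\frac{61985}{73316} \approx 0.84545$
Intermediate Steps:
$\frac{-14990 - 46995}{V - 32791} = \frac{-14990 - 46995}{-40525 - 32791} = - \frac{61985}{-73316} = \left(-61985\right) \left(- \frac{1}{73316}\right) = \frac{61985}{73316}$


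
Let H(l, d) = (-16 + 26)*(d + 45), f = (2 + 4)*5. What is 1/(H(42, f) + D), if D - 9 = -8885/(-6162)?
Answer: 6162/4685843 ≈ 0.0013150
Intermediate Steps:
f = 30 (f = 6*5 = 30)
D = 64343/6162 (D = 9 - 8885/(-6162) = 9 - 8885*(-1/6162) = 9 + 8885/6162 = 64343/6162 ≈ 10.442)
H(l, d) = 450 + 10*d (H(l, d) = 10*(45 + d) = 450 + 10*d)
1/(H(42, f) + D) = 1/((450 + 10*30) + 64343/6162) = 1/((450 + 300) + 64343/6162) = 1/(750 + 64343/6162) = 1/(4685843/6162) = 6162/4685843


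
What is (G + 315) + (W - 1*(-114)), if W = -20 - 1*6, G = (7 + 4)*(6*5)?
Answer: 733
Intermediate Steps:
G = 330 (G = 11*30 = 330)
W = -26 (W = -20 - 6 = -26)
(G + 315) + (W - 1*(-114)) = (330 + 315) + (-26 - 1*(-114)) = 645 + (-26 + 114) = 645 + 88 = 733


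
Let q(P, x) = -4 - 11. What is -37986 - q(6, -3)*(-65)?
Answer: -38961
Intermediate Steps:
q(P, x) = -15
-37986 - q(6, -3)*(-65) = -37986 - (-15)*(-65) = -37986 - 1*975 = -37986 - 975 = -38961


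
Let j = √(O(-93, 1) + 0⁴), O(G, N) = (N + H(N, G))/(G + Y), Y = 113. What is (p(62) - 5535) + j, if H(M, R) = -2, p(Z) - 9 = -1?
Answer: -5527 + I*√5/10 ≈ -5527.0 + 0.22361*I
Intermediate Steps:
p(Z) = 8 (p(Z) = 9 - 1 = 8)
O(G, N) = (-2 + N)/(113 + G) (O(G, N) = (N - 2)/(G + 113) = (-2 + N)/(113 + G))
j = I*√5/10 (j = √((-2 + 1)/(113 - 93) + 0⁴) = √(-1/20 + 0) = √(-1/20) = I*√5/10 ≈ 0.22361*I)
(p(62) - 5535) + j = (8 - 5535) + I*√5/10 = -5527 + I*√5/10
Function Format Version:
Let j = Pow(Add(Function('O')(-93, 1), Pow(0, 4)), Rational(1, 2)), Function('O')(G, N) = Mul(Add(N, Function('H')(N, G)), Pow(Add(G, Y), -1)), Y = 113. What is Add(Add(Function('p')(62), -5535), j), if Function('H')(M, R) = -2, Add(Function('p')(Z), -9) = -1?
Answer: Add(-5527, Mul(Rational(1, 10), I, Pow(5, Rational(1, 2)))) ≈ Add(-5527.0, Mul(0.22361, I))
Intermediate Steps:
Function('p')(Z) = 8 (Function('p')(Z) = Add(9, -1) = 8)
Function('O')(G, N) = Mul(Pow(Add(113, G), -1), Add(-2, N)) (Function('O')(G, N) = Mul(Add(N, -2), Pow(Add(G, 113), -1)) = Mul(Add(-2, N), Pow(Add(113, G), -1)) = Mul(Pow(Add(113, G), -1), Add(-2, N)))
j = Mul(Rational(1, 10), I, Pow(5, Rational(1, 2))) (j = Pow(Add(Mul(Pow(Add(113, -93), -1), Add(-2, 1)), Pow(0, 4)), Rational(1, 2)) = Pow(Add(Mul(Pow(20, -1), -1), 0), Rational(1, 2)) = Pow(Add(Mul(Rational(1, 20), -1), 0), Rational(1, 2)) = Pow(Add(Rational(-1, 20), 0), Rational(1, 2)) = Pow(Rational(-1, 20), Rational(1, 2)) = Mul(Rational(1, 10), I, Pow(5, Rational(1, 2))) ≈ Mul(0.22361, I))
Add(Add(Function('p')(62), -5535), j) = Add(Add(8, -5535), Mul(Rational(1, 10), I, Pow(5, Rational(1, 2)))) = Add(-5527, Mul(Rational(1, 10), I, Pow(5, Rational(1, 2))))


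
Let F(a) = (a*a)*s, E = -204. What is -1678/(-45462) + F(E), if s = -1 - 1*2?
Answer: -2837919049/22731 ≈ -1.2485e+5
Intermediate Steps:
s = -3 (s = -1 - 2 = -3)
F(a) = -3*a² (F(a) = (a*a)*(-3) = a²*(-3) = -3*a²)
-1678/(-45462) + F(E) = -1678/(-45462) - 3*(-204)² = -1678*(-1/45462) - 3*41616 = 839/22731 - 124848 = -2837919049/22731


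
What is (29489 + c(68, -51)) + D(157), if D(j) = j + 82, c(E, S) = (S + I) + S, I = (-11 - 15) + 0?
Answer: 29600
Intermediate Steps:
I = -26 (I = -26 + 0 = -26)
c(E, S) = -26 + 2*S (c(E, S) = (S - 26) + S = (-26 + S) + S = -26 + 2*S)
D(j) = 82 + j
(29489 + c(68, -51)) + D(157) = (29489 + (-26 + 2*(-51))) + (82 + 157) = (29489 + (-26 - 102)) + 239 = (29489 - 128) + 239 = 29361 + 239 = 29600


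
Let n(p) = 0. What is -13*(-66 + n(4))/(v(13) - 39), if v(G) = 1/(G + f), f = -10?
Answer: -1287/58 ≈ -22.190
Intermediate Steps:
v(G) = 1/(-10 + G) (v(G) = 1/(G - 10) = 1/(-10 + G))
-13*(-66 + n(4))/(v(13) - 39) = -13*(-66 + 0)/(1/(-10 + 13) - 39) = -(-858)/(1/3 - 39) = -(-858)/(⅓ - 39) = -(-858)/(-116/3) = -(-858)*(-3)/116 = -13*99/58 = -1287/58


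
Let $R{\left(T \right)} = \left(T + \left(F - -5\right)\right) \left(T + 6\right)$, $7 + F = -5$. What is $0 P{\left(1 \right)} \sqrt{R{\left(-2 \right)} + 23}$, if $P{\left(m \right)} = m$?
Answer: $0$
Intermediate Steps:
$F = -12$ ($F = -7 - 5 = -12$)
$R{\left(T \right)} = \left(-7 + T\right) \left(6 + T\right)$ ($R{\left(T \right)} = \left(T - 7\right) \left(T + 6\right) = \left(T + \left(-12 + 5\right)\right) \left(6 + T\right) = \left(T - 7\right) \left(6 + T\right) = \left(-7 + T\right) \left(6 + T\right)$)
$0 P{\left(1 \right)} \sqrt{R{\left(-2 \right)} + 23} = 0 \cdot 1 \sqrt{\left(-42 + \left(-2\right)^{2} - -2\right) + 23} = 0 \sqrt{\left(-42 + 4 + 2\right) + 23} = 0 \sqrt{-36 + 23} = 0 \sqrt{-13} = 0 i \sqrt{13} = 0$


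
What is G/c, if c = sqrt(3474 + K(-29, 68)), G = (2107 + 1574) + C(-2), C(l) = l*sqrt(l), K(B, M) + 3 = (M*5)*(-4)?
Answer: sqrt(2111)*(3681 - 2*I*sqrt(2))/2111 ≈ 80.116 - 0.06156*I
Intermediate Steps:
K(B, M) = -3 - 20*M (K(B, M) = -3 + (M*5)*(-4) = -3 + (5*M)*(-4) = -3 - 20*M)
C(l) = l**(3/2)
G = 3681 - 2*I*sqrt(2) (G = (2107 + 1574) + (-2)**(3/2) = 3681 - 2*I*sqrt(2) ≈ 3681.0 - 2.8284*I)
c = sqrt(2111) (c = sqrt(3474 + (-3 - 20*68)) = sqrt(3474 + (-3 - 1360)) = sqrt(3474 - 1363) = sqrt(2111) ≈ 45.946)
G/c = (3681 - 2*I*sqrt(2))/(sqrt(2111)) = (3681 - 2*I*sqrt(2))*(sqrt(2111)/2111) = sqrt(2111)*(3681 - 2*I*sqrt(2))/2111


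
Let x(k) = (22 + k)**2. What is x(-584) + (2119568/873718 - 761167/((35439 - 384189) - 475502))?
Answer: 10339174098775183/32734718588 ≈ 3.1585e+5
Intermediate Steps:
x(-584) + (2119568/873718 - 761167/((35439 - 384189) - 475502)) = (22 - 584)**2 + (2119568/873718 - 761167/((35439 - 384189) - 475502)) = (-562)**2 + (2119568*(1/873718) - 761167/(-348750 - 475502)) = 315844 + (1059784/436859 - 761167/(-824252)) = 315844 + (1059784/436859 - 761167*(-1/824252)) = 315844 + (1059784/436859 + 69197/74932) = 315844 + 109641066911/32734718588 = 10339174098775183/32734718588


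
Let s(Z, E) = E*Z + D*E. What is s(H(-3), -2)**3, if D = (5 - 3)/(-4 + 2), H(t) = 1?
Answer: 0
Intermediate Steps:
D = -1 (D = 2/(-2) = 2*(-1/2) = -1)
s(Z, E) = -E + E*Z (s(Z, E) = E*Z - E = -E + E*Z)
s(H(-3), -2)**3 = (-2*(-1 + 1))**3 = (-2*0)**3 = 0**3 = 0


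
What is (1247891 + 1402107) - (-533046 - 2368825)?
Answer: 5551869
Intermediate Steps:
(1247891 + 1402107) - (-533046 - 2368825) = 2649998 - 1*(-2901871) = 2649998 + 2901871 = 5551869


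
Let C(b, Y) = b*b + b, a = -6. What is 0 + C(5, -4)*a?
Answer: -180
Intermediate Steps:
C(b, Y) = b + b² (C(b, Y) = b² + b = b + b²)
0 + C(5, -4)*a = 0 + (5*(1 + 5))*(-6) = 0 + (5*6)*(-6) = 0 + 30*(-6) = 0 - 180 = -180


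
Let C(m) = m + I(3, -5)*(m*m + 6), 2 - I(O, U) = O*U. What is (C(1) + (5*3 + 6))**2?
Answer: 19881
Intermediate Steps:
I(O, U) = 2 - O*U
C(m) = 102 + m + 17*m**2 (C(m) = m + (2 - 1*3*(-5))*(m*m + 6) = m + (2 + 15)*(m**2 + 6) = m + 17*(6 + m**2) = m + (102 + 17*m**2) = 102 + m + 17*m**2)
(C(1) + (5*3 + 6))**2 = ((102 + 1 + 17*1**2) + (5*3 + 6))**2 = ((102 + 1 + 17*1) + (15 + 6))**2 = ((102 + 1 + 17) + 21)**2 = (120 + 21)**2 = 141**2 = 19881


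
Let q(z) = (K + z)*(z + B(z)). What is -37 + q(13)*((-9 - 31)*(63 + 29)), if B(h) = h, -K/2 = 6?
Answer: -95717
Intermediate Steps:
K = -12 (K = -2*6 = -12)
q(z) = 2*z*(-12 + z) (q(z) = (-12 + z)*(z + z) = (-12 + z)*(2*z) = 2*z*(-12 + z))
-37 + q(13)*((-9 - 31)*(63 + 29)) = -37 + (2*13*(-12 + 13))*((-9 - 31)*(63 + 29)) = -37 + (2*13*1)*(-40*92) = -37 + 26*(-3680) = -37 - 95680 = -95717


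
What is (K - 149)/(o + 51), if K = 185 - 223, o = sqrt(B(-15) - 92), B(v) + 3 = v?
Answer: -9537/2711 + 187*I*sqrt(110)/2711 ≈ -3.5179 + 0.72345*I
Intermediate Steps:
B(v) = -3 + v
o = I*sqrt(110) (o = sqrt((-3 - 15) - 92) = sqrt(-18 - 92) = sqrt(-110) = I*sqrt(110) ≈ 10.488*I)
K = -38
(K - 149)/(o + 51) = (-38 - 149)/(I*sqrt(110) + 51) = -187/(51 + I*sqrt(110))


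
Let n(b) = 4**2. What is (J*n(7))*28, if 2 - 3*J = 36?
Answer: -15232/3 ≈ -5077.3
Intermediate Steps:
J = -34/3 (J = 2/3 - 1/3*36 = 2/3 - 12 = -34/3 ≈ -11.333)
n(b) = 16
(J*n(7))*28 = -34/3*16*28 = -544/3*28 = -15232/3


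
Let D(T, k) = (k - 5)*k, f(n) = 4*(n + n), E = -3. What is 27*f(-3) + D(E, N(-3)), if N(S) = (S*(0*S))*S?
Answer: -648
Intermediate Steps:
N(S) = 0 (N(S) = (S*0)*S = 0*S = 0)
f(n) = 8*n (f(n) = 4*(2*n) = 8*n)
D(T, k) = k*(-5 + k) (D(T, k) = (-5 + k)*k = k*(-5 + k))
27*f(-3) + D(E, N(-3)) = 27*(8*(-3)) + 0*(-5 + 0) = 27*(-24) + 0*(-5) = -648 + 0 = -648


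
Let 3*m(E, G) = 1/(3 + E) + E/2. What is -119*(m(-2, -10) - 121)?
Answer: 14399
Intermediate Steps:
m(E, G) = 1/(3*(3 + E)) + E/6 (m(E, G) = (1/(3 + E) + E/2)/3 = 1/(3*(3 + E)) + E/6)
-119*(m(-2, -10) - 121) = -119*((2 + (-2)**2 + 3*(-2))/(6*(3 - 2)) - 121) = -119*((1/6)*(2 + 4 - 6)/1 - 121) = -119*((1/6)*1*0 - 121) = -119*(0 - 121) = -119*(-121) = 14399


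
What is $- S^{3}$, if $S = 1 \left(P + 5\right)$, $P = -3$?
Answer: $-8$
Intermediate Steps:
$S = 2$ ($S = 1 \left(-3 + 5\right) = 1 \cdot 2 = 2$)
$- S^{3} = - 2^{3} = \left(-1\right) 8 = -8$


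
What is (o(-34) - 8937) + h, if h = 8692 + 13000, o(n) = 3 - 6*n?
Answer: 12962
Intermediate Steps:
h = 21692
(o(-34) - 8937) + h = ((3 - 6*(-34)) - 8937) + 21692 = ((3 + 204) - 8937) + 21692 = (207 - 8937) + 21692 = -8730 + 21692 = 12962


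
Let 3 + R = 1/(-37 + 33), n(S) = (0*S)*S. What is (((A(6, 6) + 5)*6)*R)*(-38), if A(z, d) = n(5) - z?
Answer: -741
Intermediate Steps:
n(S) = 0 (n(S) = 0*S = 0)
A(z, d) = -z (A(z, d) = 0 - z = -z)
R = -13/4 (R = -3 + 1/(-37 + 33) = -3 + 1/(-4) = -3 - ¼ = -13/4 ≈ -3.2500)
(((A(6, 6) + 5)*6)*R)*(-38) = (((-1*6 + 5)*6)*(-13/4))*(-38) = (((-6 + 5)*6)*(-13/4))*(-38) = (-1*6*(-13/4))*(-38) = -6*(-13/4)*(-38) = (39/2)*(-38) = -741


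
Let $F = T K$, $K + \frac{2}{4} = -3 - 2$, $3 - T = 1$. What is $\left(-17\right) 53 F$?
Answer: $9911$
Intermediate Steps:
$T = 2$ ($T = 3 - 1 = 2$)
$K = - \frac{11}{2}$ ($K = - \frac{1}{2} - 5 = - \frac{11}{2} \approx -5.5$)
$F = -11$ ($F = 2 \left(- \frac{11}{2}\right) = -11$)
$\left(-17\right) 53 F = \left(-17\right) 53 \left(-11\right) = \left(-901\right) \left(-11\right) = 9911$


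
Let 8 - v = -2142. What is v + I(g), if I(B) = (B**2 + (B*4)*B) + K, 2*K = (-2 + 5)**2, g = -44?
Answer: 23669/2 ≈ 11835.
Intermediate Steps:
K = 9/2 (K = (-2 + 5)**2/2 = (1/2)*3**2 = (1/2)*9 = 9/2 ≈ 4.5000)
v = 2150 (v = 8 - 1*(-2142) = 8 + 2142 = 2150)
I(B) = 9/2 + 5*B**2 (I(B) = (B**2 + (B*4)*B) + 9/2 = (B**2 + (4*B)*B) + 9/2 = (B**2 + 4*B**2) + 9/2 = 5*B**2 + 9/2 = 9/2 + 5*B**2)
v + I(g) = 2150 + (9/2 + 5*(-44)**2) = 2150 + (9/2 + 5*1936) = 2150 + (9/2 + 9680) = 2150 + 19369/2 = 23669/2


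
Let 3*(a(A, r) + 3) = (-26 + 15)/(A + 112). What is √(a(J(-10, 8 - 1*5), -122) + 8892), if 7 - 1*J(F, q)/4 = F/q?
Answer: √470226835/230 ≈ 94.281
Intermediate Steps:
J(F, q) = 28 - 4*F/q
a(A, r) = -3 - 11/(3*(112 + A)) (a(A, r) = -3 + ((-26 + 15)/(A + 112))/3 = -3 + (-11/(112 + A))/3 = -3 - 11/(3*(112 + A)))
√(a(J(-10, 8 - 1*5), -122) + 8892) = √((-1019 - 9*(28 - 4*(-10)/(8 - 1*5)))/(3*(112 + (28 - 4*(-10)/(8 - 1*5)))) + 8892) = √((-1019 - 9*(28 - 4*(-10)/(8 - 5)))/(3*(112 + (28 - 4*(-10)/(8 - 5)))) + 8892) = √((-1019 - 9*(28 - 4*(-10)/3))/(3*(112 + (28 - 4*(-10)/3))) + 8892) = √((-1019 - 9*(28 - 4*(-10)*⅓))/(3*(112 + (28 - 4*(-10)*⅓))) + 8892) = √((-1019 - 9*(28 + 40/3))/(3*(112 + (28 + 40/3))) + 8892) = √((-1019 - 9*124/3)/(3*(112 + 124/3)) + 8892) = √((-1019 - 372)/(3*(460/3)) + 8892) = √((⅓)*(3/460)*(-1391) + 8892) = √(-1391/460 + 8892) = √(4088929/460) = √470226835/230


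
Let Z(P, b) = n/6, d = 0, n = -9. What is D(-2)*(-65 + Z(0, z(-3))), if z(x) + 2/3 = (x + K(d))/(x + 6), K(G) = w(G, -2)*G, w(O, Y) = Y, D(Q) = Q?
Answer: 133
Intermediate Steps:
K(G) = -2*G
z(x) = -⅔ + x/(6 + x) (z(x) = -⅔ + (x - 2*0)/(x + 6) = -⅔ + (x + 0)/(6 + x) = -⅔ + x/(6 + x))
Z(P, b) = -3/2 (Z(P, b) = -9/6 = -9*⅙ = -3/2)
D(-2)*(-65 + Z(0, z(-3))) = -2*(-65 - 3/2) = -2*(-133/2) = 133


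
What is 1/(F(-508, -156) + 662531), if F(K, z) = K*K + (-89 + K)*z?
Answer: 1/1013727 ≈ 9.8646e-7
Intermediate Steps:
F(K, z) = K**2 + z*(-89 + K)
1/(F(-508, -156) + 662531) = 1/(((-508)**2 - 89*(-156) - 508*(-156)) + 662531) = 1/((258064 + 13884 + 79248) + 662531) = 1/(351196 + 662531) = 1/1013727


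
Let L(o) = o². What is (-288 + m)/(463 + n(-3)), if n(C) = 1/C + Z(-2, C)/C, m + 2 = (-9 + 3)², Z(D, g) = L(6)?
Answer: -381/676 ≈ -0.56361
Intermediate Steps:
Z(D, g) = 36 (Z(D, g) = 6² = 36)
m = 34 (m = -2 + (-9 + 3)² = -2 + (-6)² = -2 + 36 = 34)
n(C) = 37/C (n(C) = 1/C + 36/C = 37/C)
(-288 + m)/(463 + n(-3)) = (-288 + 34)/(463 + 37/(-3)) = -254/(463 + 37*(-⅓)) = -254/(463 - 37/3) = -254/1352/3 = -254*3/1352 = -381/676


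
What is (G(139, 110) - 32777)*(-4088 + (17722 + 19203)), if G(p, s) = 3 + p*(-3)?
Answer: -1089892867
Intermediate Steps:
G(p, s) = 3 - 3*p
(G(139, 110) - 32777)*(-4088 + (17722 + 19203)) = ((3 - 3*139) - 32777)*(-4088 + (17722 + 19203)) = ((3 - 417) - 32777)*(-4088 + 36925) = (-414 - 32777)*32837 = -33191*32837 = -1089892867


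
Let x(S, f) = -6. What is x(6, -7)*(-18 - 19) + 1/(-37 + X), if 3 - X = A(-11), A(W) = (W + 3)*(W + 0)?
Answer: 27083/122 ≈ 221.99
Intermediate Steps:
A(W) = W*(3 + W) (A(W) = (3 + W)*W = W*(3 + W))
X = -85 (X = 3 - (-11)*(3 - 11) = 3 - (-11)*(-8) = 3 - 1*88 = 3 - 88 = -85)
x(6, -7)*(-18 - 19) + 1/(-37 + X) = -6*(-18 - 19) + 1/(-37 - 85) = -6*(-37) + 1/(-122) = 222 - 1/122 = 27083/122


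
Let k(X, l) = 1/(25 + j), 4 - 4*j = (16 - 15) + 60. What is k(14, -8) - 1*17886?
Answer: -769094/43 ≈ -17886.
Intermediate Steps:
j = -57/4 (j = 1 - ((16 - 15) + 60)/4 = 1 - (1 + 60)/4 = 1 - ¼*61 = 1 - 61/4 = -57/4 ≈ -14.250)
k(X, l) = 4/43 (k(X, l) = 1/(25 - 57/4) = 1/(43/4) = 4/43)
k(14, -8) - 1*17886 = 4/43 - 1*17886 = 4/43 - 17886 = -769094/43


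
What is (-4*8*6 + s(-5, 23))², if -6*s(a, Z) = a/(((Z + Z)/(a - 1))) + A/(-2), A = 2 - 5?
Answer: 313183809/8464 ≈ 37002.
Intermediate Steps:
A = -3
s(a, Z) = -¼ - a*(-1 + a)/(12*Z) (s(a, Z) = -(a/(((Z + Z)/(a - 1))) - 3/(-2))/6 = -(a/(((2*Z)/(-1 + a))) - 3*(-½))/6 = -(a/((2*Z/(-1 + a))) + 3/2)/6 = -(a*((-1 + a)/(2*Z)) + 3/2)/6 = -(a*(-1 + a)/(2*Z) + 3/2)/6 = -(3/2 + a*(-1 + a)/(2*Z))/6 = -¼ - a*(-1 + a)/(12*Z))
(-4*8*6 + s(-5, 23))² = (-4*8*6 + (1/12)*(-5 - 1*(-5)² - 3*23)/23)² = (-32*6 + (1/12)*(1/23)*(-5 - 1*25 - 69))² = (-192 + (1/12)*(1/23)*(-5 - 25 - 69))² = (-192 + (1/12)*(1/23)*(-99))² = (-192 - 33/92)² = (-17697/92)² = 313183809/8464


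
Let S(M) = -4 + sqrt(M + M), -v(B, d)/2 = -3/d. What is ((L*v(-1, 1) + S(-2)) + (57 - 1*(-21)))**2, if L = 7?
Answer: 13452 + 464*I ≈ 13452.0 + 464.0*I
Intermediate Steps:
v(B, d) = 6/d (v(B, d) = -(-6)/d = 6/d)
S(M) = -4 + sqrt(2)*sqrt(M) (S(M) = -4 + sqrt(2*M) = -4 + sqrt(2)*sqrt(M))
((L*v(-1, 1) + S(-2)) + (57 - 1*(-21)))**2 = ((7*(6/1) + (-4 + sqrt(2)*sqrt(-2))) + (57 - 1*(-21)))**2 = ((7*(6*1) + (-4 + sqrt(2)*(I*sqrt(2)))) + (57 + 21))**2 = ((7*6 + (-4 + 2*I)) + 78)**2 = ((42 + (-4 + 2*I)) + 78)**2 = ((38 + 2*I) + 78)**2 = (116 + 2*I)**2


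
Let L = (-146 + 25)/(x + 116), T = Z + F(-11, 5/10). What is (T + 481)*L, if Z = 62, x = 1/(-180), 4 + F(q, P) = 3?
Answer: -11804760/20879 ≈ -565.39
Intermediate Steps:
F(q, P) = -1 (F(q, P) = -4 + 3 = -1)
x = -1/180 ≈ -0.0055556
T = 61 (T = 62 - 1 = 61)
L = -21780/20879 (L = (-146 + 25)/(-1/180 + 116) = -121/20879/180 = -121*180/20879 = -21780/20879 ≈ -1.0432)
(T + 481)*L = (61 + 481)*(-21780/20879) = 542*(-21780/20879) = -11804760/20879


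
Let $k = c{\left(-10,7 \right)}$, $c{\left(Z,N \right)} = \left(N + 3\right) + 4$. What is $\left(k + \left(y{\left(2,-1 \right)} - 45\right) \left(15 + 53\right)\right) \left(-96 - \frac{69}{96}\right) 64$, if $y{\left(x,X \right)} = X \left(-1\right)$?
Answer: $18433820$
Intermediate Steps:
$y{\left(x,X \right)} = - X$
$c{\left(Z,N \right)} = 7 + N$ ($c{\left(Z,N \right)} = \left(3 + N\right) + 4 = 7 + N$)
$k = 14$ ($k = 7 + 7 = 14$)
$\left(k + \left(y{\left(2,-1 \right)} - 45\right) \left(15 + 53\right)\right) \left(-96 - \frac{69}{96}\right) 64 = \left(14 + \left(\left(-1\right) \left(-1\right) - 45\right) \left(15 + 53\right)\right) \left(-96 - \frac{69}{96}\right) 64 = \left(14 + \left(1 - 45\right) 68\right) \left(-96 - 69 \cdot \frac{1}{96}\right) 64 = \left(14 - 2992\right) \left(-96 - \frac{23}{32}\right) 64 = \left(-2978\right) \left(- \frac{3095}{32}\right) 64 = \frac{4608455}{16} \cdot 64 = 18433820$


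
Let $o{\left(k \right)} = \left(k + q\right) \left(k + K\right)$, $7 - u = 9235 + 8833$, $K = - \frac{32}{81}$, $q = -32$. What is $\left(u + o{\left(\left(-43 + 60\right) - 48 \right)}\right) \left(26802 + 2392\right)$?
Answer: $- \frac{4225773112}{9} \approx -4.6953 \cdot 10^{8}$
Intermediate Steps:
$K = - \frac{32}{81}$ ($K = \left(-32\right) \frac{1}{81} = - \frac{32}{81} \approx -0.39506$)
$u = -18061$ ($u = 7 - \left(9235 + 8833\right) = 7 - 18068 = -18061$)
$o{\left(k \right)} = \left(-32 + k\right) \left(- \frac{32}{81} + k\right)$ ($o{\left(k \right)} = \left(k - 32\right) \left(k - \frac{32}{81}\right) = \left(-32 + k\right) \left(- \frac{32}{81} + k\right)$)
$\left(u + o{\left(\left(-43 + 60\right) - 48 \right)}\right) \left(26802 + 2392\right) = \left(-18061 + \left(\frac{1024}{81} + \left(\left(-43 + 60\right) - 48\right)^{2} - \frac{2624 \left(\left(-43 + 60\right) - 48\right)}{81}\right)\right) \left(26802 + 2392\right) = \left(-18061 + \left(\frac{1024}{81} + \left(17 - 48\right)^{2} - \frac{2624 \left(17 - 48\right)}{81}\right)\right) 29194 = \left(-18061 + \left(\frac{1024}{81} + \left(-31\right)^{2} - - \frac{81344}{81}\right)\right) 29194 = \left(-18061 + \left(\frac{1024}{81} + 961 + \frac{81344}{81}\right)\right) 29194 = \left(-18061 + \frac{17801}{9}\right) 29194 = \left(- \frac{144748}{9}\right) 29194 = - \frac{4225773112}{9}$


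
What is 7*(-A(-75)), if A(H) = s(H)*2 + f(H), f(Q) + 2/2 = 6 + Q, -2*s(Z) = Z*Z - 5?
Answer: 39830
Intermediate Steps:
s(Z) = 5/2 - Z²/2 (s(Z) = -(Z*Z - 5)/2 = -(Z² - 5)/2 = -(-5 + Z²)/2 = 5/2 - Z²/2)
f(Q) = 5 + Q (f(Q) = -1 + (6 + Q) = 5 + Q)
A(H) = 10 + H - H² (A(H) = (5/2 - H²/2)*2 + (5 + H) = (5 - H²) + (5 + H) = 10 + H - H²)
7*(-A(-75)) = 7*(-(10 - 75 - 1*(-75)²)) = 7*(-(10 - 75 - 1*5625)) = 7*(-(10 - 75 - 5625)) = 7*(-1*(-5690)) = 7*5690 = 39830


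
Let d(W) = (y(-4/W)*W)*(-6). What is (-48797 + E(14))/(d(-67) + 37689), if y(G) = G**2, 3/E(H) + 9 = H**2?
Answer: -611377412/472223433 ≈ -1.2947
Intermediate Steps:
E(H) = 3/(-9 + H**2)
d(W) = -96/W (d(W) = ((-4/W)**2*W)*(-6) = ((16/W**2)*W)*(-6) = (16/W)*(-6) = -96/W)
(-48797 + E(14))/(d(-67) + 37689) = (-48797 + 3/(-9 + 14**2))/(-96/(-67) + 37689) = (-48797 + 3/(-9 + 196))/(-96*(-1/67) + 37689) = (-48797 + 3/187)/(96/67 + 37689) = (-48797 + 3*(1/187))/(2525259/67) = (-48797 + 3/187)*(67/2525259) = -9125036/187*67/2525259 = -611377412/472223433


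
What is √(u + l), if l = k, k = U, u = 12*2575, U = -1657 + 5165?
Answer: 2*√8602 ≈ 185.49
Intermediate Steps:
U = 3508
u = 30900
k = 3508
l = 3508
√(u + l) = √(30900 + 3508) = √34408 = 2*√8602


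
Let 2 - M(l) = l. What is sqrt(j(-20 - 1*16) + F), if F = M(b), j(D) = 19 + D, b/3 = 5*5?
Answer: 3*I*sqrt(10) ≈ 9.4868*I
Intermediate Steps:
b = 75 (b = 3*(5*5) = 3*25 = 75)
M(l) = 2 - l
F = -73 (F = 2 - 1*75 = 2 - 75 = -73)
sqrt(j(-20 - 1*16) + F) = sqrt((19 + (-20 - 1*16)) - 73) = sqrt((19 + (-20 - 16)) - 73) = sqrt((19 - 36) - 73) = sqrt(-17 - 73) = sqrt(-90) = 3*I*sqrt(10)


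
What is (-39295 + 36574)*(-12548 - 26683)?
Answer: 106747551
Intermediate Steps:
(-39295 + 36574)*(-12548 - 26683) = -2721*(-39231) = 106747551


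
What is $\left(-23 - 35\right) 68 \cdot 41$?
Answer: $-161704$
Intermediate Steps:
$\left(-23 - 35\right) 68 \cdot 41 = \left(-58\right) 68 \cdot 41 = \left(-3944\right) 41 = -161704$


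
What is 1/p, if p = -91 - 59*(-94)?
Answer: 1/5455 ≈ 0.00018332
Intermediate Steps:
p = 5455 (p = -91 + 5546 = 5455)
1/p = 1/5455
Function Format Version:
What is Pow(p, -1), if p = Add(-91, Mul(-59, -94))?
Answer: Rational(1, 5455) ≈ 0.00018332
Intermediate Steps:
p = 5455 (p = Add(-91, 5546) = 5455)
Pow(p, -1) = Pow(5455, -1) = Rational(1, 5455)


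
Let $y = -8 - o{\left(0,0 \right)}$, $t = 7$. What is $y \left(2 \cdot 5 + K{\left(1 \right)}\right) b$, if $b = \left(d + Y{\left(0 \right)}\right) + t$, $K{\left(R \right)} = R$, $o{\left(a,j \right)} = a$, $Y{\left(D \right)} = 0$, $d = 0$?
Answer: $-616$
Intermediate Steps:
$y = -8$ ($y = -8 - 0 = -8 + 0 = -8$)
$b = 7$ ($b = \left(0 + 0\right) + 7 = 0 + 7 = 7$)
$y \left(2 \cdot 5 + K{\left(1 \right)}\right) b = - 8 \left(2 \cdot 5 + 1\right) 7 = - 8 \left(10 + 1\right) 7 = \left(-8\right) 11 \cdot 7 = \left(-88\right) 7 = -616$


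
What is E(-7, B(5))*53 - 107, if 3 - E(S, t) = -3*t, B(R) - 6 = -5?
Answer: 211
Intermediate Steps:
B(R) = 1 (B(R) = 6 - 5 = 1)
E(S, t) = 3 + 3*t (E(S, t) = 3 - (-3)*t = 3 + 3*t)
E(-7, B(5))*53 - 107 = (3 + 3*1)*53 - 107 = (3 + 3)*53 - 107 = 6*53 - 107 = 318 - 107 = 211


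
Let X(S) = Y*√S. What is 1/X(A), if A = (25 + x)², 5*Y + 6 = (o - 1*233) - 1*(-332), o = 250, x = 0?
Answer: 1/1715 ≈ 0.00058309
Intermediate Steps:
Y = 343/5 (Y = -6/5 + ((250 - 1*233) - 1*(-332))/5 = -6/5 + ((250 - 233) + 332)/5 = -6/5 + (17 + 332)/5 = -6/5 + (⅕)*349 = -6/5 + 349/5 = 343/5 ≈ 68.600)
A = 625 (A = (25 + 0)² = 25² = 625)
X(S) = 343*√S/5
1/X(A) = 1/(343*√625/5) = 1/((343/5)*25) = 1/1715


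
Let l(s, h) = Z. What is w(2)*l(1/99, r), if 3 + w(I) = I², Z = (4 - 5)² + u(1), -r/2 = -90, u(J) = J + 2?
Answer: 4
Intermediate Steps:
u(J) = 2 + J
r = 180 (r = -2*(-90) = 180)
Z = 4 (Z = (4 - 5)² + (2 + 1) = (-1)² + 3 = 1 + 3 = 4)
l(s, h) = 4
w(I) = -3 + I²
w(2)*l(1/99, r) = (-3 + 2²)*4 = (-3 + 4)*4 = 1*4 = 4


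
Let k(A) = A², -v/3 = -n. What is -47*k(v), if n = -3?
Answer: -3807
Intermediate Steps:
v = -9 (v = -(-3)*(-3) = -3*3 = -9)
-47*k(v) = -47*(-9)² = -47*81 = -3807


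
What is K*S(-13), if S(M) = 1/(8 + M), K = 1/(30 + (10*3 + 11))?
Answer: -1/355 ≈ -0.0028169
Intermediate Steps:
K = 1/71 (K = 1/(30 + (30 + 11)) = 1/(30 + 41) = 1/71 ≈ 0.014085)
K*S(-13) = 1/(71*(8 - 13)) = (1/71)/(-5) = (1/71)*(-⅕) = -1/355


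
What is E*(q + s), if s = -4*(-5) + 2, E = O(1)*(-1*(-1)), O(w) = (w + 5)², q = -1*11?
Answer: 396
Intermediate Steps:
q = -11
O(w) = (5 + w)²
E = 36 (E = (5 + 1)²*(-1*(-1)) = 6²*1 = 36*1 = 36)
s = 22 (s = 20 + 2 = 22)
E*(q + s) = 36*(-11 + 22) = 36*11 = 396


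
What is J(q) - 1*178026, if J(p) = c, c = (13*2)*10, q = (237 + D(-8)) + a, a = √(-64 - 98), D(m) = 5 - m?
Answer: -177766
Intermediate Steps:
a = 9*I*√2 (a = √(-162) = 9*I*√2 ≈ 12.728*I)
q = 250 + 9*I*√2 (q = (237 + (5 - 1*(-8))) + 9*I*√2 = (237 + (5 + 8)) + 9*I*√2 = (237 + 13) + 9*I*√2 = 250 + 9*I*√2 ≈ 250.0 + 12.728*I)
c = 260 (c = 26*10 = 260)
J(p) = 260
J(q) - 1*178026 = 260 - 1*178026 = 260 - 178026 = -177766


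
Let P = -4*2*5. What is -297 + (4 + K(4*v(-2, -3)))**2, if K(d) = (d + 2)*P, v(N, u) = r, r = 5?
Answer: 767079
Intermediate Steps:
v(N, u) = 5
P = -40 (P = -8*5 = -40)
K(d) = -80 - 40*d (K(d) = (d + 2)*(-40) = (2 + d)*(-40) = -80 - 40*d)
-297 + (4 + K(4*v(-2, -3)))**2 = -297 + (4 + (-80 - 160*5))**2 = -297 + (4 + (-80 - 40*20))**2 = -297 + (4 + (-80 - 800))**2 = -297 + (4 - 880)**2 = -297 + (-876)**2 = -297 + 767376 = 767079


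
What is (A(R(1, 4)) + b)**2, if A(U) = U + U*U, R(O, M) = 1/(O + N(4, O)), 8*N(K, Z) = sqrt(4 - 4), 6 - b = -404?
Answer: 169744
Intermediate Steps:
b = 410 (b = 6 - 1*(-404) = 6 + 404 = 410)
N(K, Z) = 0 (N(K, Z) = sqrt(4 - 4)/8 = sqrt(0)/8 = (1/8)*0 = 0)
R(O, M) = 1/O (R(O, M) = 1/(O + 0) = 1/O)
A(U) = U + U**2
(A(R(1, 4)) + b)**2 = ((1 + 1/1)/1 + 410)**2 = (1*(1 + 1) + 410)**2 = (1*2 + 410)**2 = (2 + 410)**2 = 412**2 = 169744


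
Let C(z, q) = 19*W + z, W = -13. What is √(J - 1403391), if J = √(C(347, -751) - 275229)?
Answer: √(-1403391 + I*√275129) ≈ 0.22 + 1184.6*I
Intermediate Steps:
C(z, q) = -247 + z (C(z, q) = 19*(-13) + z = -247 + z)
J = I*√275129 (J = √((-247 + 347) - 275229) = √(100 - 275229) = √(-275129) = I*√275129 ≈ 524.53*I)
√(J - 1403391) = √(I*√275129 - 1403391) = √(-1403391 + I*√275129)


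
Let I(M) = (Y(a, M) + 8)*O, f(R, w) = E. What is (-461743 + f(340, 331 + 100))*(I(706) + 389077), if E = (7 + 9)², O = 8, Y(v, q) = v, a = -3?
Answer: -179572436979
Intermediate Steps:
E = 256 (E = 16² = 256)
f(R, w) = 256
I(M) = 40 (I(M) = (-3 + 8)*8 = 5*8 = 40)
(-461743 + f(340, 331 + 100))*(I(706) + 389077) = (-461743 + 256)*(40 + 389077) = -461487*389117 = -179572436979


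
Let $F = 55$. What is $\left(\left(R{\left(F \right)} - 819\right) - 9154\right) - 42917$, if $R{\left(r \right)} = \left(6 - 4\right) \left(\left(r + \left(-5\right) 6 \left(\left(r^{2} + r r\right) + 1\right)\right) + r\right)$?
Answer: $-415730$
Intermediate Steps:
$R{\left(r \right)} = -60 - 120 r^{2} + 4 r$ ($R{\left(r \right)} = \left(6 - 4\right) \left(\left(r - 30 \left(\left(r^{2} + r^{2}\right) + 1\right)\right) + r\right) = 2 \left(\left(r - 30 \left(2 r^{2} + 1\right)\right) + r\right) = 2 \left(\left(r - 30 \left(1 + 2 r^{2}\right)\right) + r\right) = 2 \left(\left(r - \left(30 + 60 r^{2}\right)\right) + r\right) = 2 \left(\left(-30 + r - 60 r^{2}\right) + r\right) = 2 \left(-30 - 60 r^{2} + 2 r\right) = -60 - 120 r^{2} + 4 r$)
$\left(\left(R{\left(F \right)} - 819\right) - 9154\right) - 42917 = \left(\left(\left(-60 - 120 \cdot 55^{2} + 4 \cdot 55\right) - 819\right) - 9154\right) - 42917 = \left(\left(\left(-60 - 363000 + 220\right) - 819\right) - 9154\right) - 42917 = \left(\left(-362840 - 819\right) - 9154\right) - 42917 = \left(-363659 - 9154\right) - 42917 = -372813 - 42917 = -415730$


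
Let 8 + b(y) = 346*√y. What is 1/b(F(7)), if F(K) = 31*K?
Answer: 2/6494577 + 173*√217/12989154 ≈ 0.00019651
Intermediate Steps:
b(y) = -8 + 346*√y
1/b(F(7)) = 1/(-8 + 346*√(31*7)) = 1/(-8 + 346*√217)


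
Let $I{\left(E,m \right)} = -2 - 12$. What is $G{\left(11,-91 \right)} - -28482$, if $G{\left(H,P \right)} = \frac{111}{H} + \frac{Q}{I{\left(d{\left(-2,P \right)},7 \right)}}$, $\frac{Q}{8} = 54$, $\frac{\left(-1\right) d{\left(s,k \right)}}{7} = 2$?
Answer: $\frac{2191515}{77} \approx 28461.0$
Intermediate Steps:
$d{\left(s,k \right)} = -14$ ($d{\left(s,k \right)} = \left(-7\right) 2 = -14$)
$I{\left(E,m \right)} = -14$ ($I{\left(E,m \right)} = -2 - 12 = -14$)
$Q = 432$ ($Q = 8 \cdot 54 = 432$)
$G{\left(H,P \right)} = - \frac{216}{7} + \frac{111}{H}$ ($G{\left(H,P \right)} = \frac{111}{H} + \frac{432}{-14} = \frac{111}{H} + 432 \left(- \frac{1}{14}\right) = \frac{111}{H} - \frac{216}{7} = - \frac{216}{7} + \frac{111}{H}$)
$G{\left(11,-91 \right)} - -28482 = \left(- \frac{216}{7} + \frac{111}{11}\right) - -28482 = \left(- \frac{216}{7} + 111 \cdot \frac{1}{11}\right) + 28482 = \left(- \frac{216}{7} + \frac{111}{11}\right) + 28482 = - \frac{1599}{77} + 28482 = \frac{2191515}{77}$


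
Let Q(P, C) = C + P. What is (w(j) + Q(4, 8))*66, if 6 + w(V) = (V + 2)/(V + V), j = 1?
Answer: 495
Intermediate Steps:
w(V) = -6 + (2 + V)/(2*V) (w(V) = -6 + (V + 2)/(V + V) = -6 + (2 + V)/((2*V)) = -6 + (2 + V)*(1/(2*V)) = -6 + (2 + V)/(2*V))
(w(j) + Q(4, 8))*66 = ((-11/2 + 1/1) + (8 + 4))*66 = ((-11/2 + 1) + 12)*66 = (-9/2 + 12)*66 = (15/2)*66 = 495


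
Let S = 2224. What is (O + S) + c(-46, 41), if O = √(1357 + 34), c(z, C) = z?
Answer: 2178 + √1391 ≈ 2215.3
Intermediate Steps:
O = √1391 ≈ 37.296
(O + S) + c(-46, 41) = (√1391 + 2224) - 46 = (2224 + √1391) - 46 = 2178 + √1391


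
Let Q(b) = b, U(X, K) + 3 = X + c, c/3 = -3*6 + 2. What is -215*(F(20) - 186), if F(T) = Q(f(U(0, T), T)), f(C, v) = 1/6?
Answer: 239725/6 ≈ 39954.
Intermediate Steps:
c = -48 (c = 3*(-3*6 + 2) = 3*(-18 + 2) = 3*(-16) = -48)
U(X, K) = -51 + X (U(X, K) = -3 + (X - 48) = -3 + (-48 + X) = -51 + X)
f(C, v) = ⅙
F(T) = ⅙
-215*(F(20) - 186) = -215*(⅙ - 186) = -215*(-1115/6) = 239725/6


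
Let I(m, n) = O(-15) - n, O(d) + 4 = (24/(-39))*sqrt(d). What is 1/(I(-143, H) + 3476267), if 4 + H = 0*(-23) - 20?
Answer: 587492503/2042292550777321 + 104*I*sqrt(15)/2042292550777321 ≈ 2.8766e-7 + 1.9722e-13*I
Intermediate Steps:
O(d) = -4 - 8*sqrt(d)/13 (O(d) = -4 + (24/(-39))*sqrt(d) = -4 + (24*(-1/39))*sqrt(d) = -4 - 8*sqrt(d)/13)
H = -24 (H = -4 + (0*(-23) - 20) = -4 + (0 - 20) = -4 - 20 = -24)
I(m, n) = -4 - n - 8*I*sqrt(15)/13 (I(m, n) = (-4 - 8*I*sqrt(15)/13) - n = -4 - n - 8*I*sqrt(15)/13)
1/(I(-143, H) + 3476267) = 1/((-4 - 1*(-24) - 8*I*sqrt(15)/13) + 3476267) = 1/((-4 + 24 - 8*I*sqrt(15)/13) + 3476267) = 1/((20 - 8*I*sqrt(15)/13) + 3476267) = 1/(3476287 - 8*I*sqrt(15)/13)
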